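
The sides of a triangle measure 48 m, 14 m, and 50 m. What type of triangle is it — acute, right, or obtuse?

right

Compare the square of the longest side to the sum of squares of the other two: 14² + 48² = 2500 = 50².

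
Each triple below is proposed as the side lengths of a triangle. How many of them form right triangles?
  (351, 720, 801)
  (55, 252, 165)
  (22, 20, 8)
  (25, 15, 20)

(351,720,801): 351²+720² = 641601 = 801² → right
(55,252,165): 55+165 ≤ 252, not a triangle
(22,20,8): 8²+20² = 464 < 484 = 22² → obtuse
(25,15,20): 15²+20² = 625 = 25² → right
2 of the 4 are right.

2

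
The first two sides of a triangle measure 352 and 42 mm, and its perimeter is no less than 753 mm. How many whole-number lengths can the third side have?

Triangle inequality: 310 < x < 394. Perimeter ≥ 753 gives x ≥ 753 − 352 − 42 = 359.
So 359 ≤ x < 394; integers 359 through 393: 35 values.

35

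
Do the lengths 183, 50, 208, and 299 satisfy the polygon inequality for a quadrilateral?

Yes

A quadrilateral exists iff every side is shorter than the sum of the others — equivalently, the longest side is less than the sum of the rest.
Longest side 299 < 441 (sum of the remaining 3), so yes.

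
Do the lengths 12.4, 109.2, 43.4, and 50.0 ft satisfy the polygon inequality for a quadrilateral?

No

For a quadrilateral, each side must be shorter than the sum of the others.
Here the longest side is 109.2, but the remaining 3 sides sum to only 105.8.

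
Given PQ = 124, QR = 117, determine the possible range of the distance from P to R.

7 ≤ PR ≤ 241

By the triangle inequality, |124 − 117| ≤ PR ≤ 124 + 117.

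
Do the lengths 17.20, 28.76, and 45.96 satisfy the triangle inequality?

The two shorter sides sum to 45.96, exactly equal to the longest side 45.96.
That gives only a degenerate (flat) triangle — the inequality must be strict.

No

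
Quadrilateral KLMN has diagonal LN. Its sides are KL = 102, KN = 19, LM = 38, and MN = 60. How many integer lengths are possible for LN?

14

From triangle KLN: 83 < LN < 121.
From triangle MLN: 22 < LN < 98.
Intersection: 83 < LN < 98, so integers 84 through 97: 14 values.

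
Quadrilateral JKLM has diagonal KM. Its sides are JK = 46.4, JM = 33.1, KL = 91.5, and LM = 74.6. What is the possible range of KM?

From triangle JKM: |46.4 − 33.1| < KM < 46.4 + 33.1, i.e. 13.3 < KM < 79.5.
From triangle LKM: 16.9 < KM < 166.1.
Both must hold, so KM lies in the intersection.

16.9 < KM < 79.5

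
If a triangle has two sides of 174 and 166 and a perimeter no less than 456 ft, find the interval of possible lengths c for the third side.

116 ≤ c < 340 ft

Triangle inequality alone gives 8 < c < 340.
The perimeter condition gives c ≥ 456 − 174 − 166 = 116.
Intersecting the two: 116 ≤ c < 340.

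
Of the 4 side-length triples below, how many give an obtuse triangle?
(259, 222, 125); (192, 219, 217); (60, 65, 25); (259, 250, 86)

(259,222,125): 125²+222² = 64909 < 67081 = 259² → obtuse
(192,219,217): 192²+217² = 83953 > 47961 = 219² → acute
(60,65,25): 25²+60² = 4225 = 65² → right
(259,250,86): 86²+250² = 69896 > 67081 = 259² → acute
1 of the 4 is obtuse.

1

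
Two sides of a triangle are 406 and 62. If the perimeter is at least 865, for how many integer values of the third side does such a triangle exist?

71

Triangle inequality: 344 < x < 468. Perimeter ≥ 865 gives x ≥ 865 − 406 − 62 = 397.
So 397 ≤ x < 468; integers 397 through 467: 71 values.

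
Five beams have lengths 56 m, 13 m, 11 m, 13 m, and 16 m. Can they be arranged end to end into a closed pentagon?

For a pentagon, each side must be shorter than the sum of the others.
Here the longest side is 56, but the remaining 4 sides sum to only 53.

No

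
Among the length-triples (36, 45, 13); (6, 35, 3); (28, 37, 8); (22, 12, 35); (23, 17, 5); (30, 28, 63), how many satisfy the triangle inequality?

1

(13,36,45): 13+36 > 45 → valid
(3,6,35): 3+6 ≤ 35 → not valid
(8,28,37): 8+28 ≤ 37 → not valid
(12,22,35): 12+22 ≤ 35 → not valid
(5,17,23): 5+17 ≤ 23 → not valid
(28,30,63): 28+30 ≤ 63 → not valid
1 of the 6 triples forms a triangle.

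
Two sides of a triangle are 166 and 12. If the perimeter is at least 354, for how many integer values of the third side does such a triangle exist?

2

Triangle inequality: 154 < x < 178. Perimeter ≥ 354 gives x ≥ 354 − 166 − 12 = 176.
So 176 ≤ x < 178; integers 176 through 177: 2 values.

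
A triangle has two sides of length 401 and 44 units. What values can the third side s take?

357 < s < 445

By the triangle inequality, s must be less than 401 + 44 = 445 and greater than |401 − 44| = 357.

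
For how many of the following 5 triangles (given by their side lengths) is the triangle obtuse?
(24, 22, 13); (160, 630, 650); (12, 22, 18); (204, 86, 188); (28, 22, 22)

1

(24,22,13): 13²+22² = 653 > 576 = 24² → acute
(160,630,650): 160²+630² = 422500 = 650² → right
(12,22,18): 12²+18² = 468 < 484 = 22² → obtuse
(204,86,188): 86²+188² = 42740 > 41616 = 204² → acute
(28,22,22): 22²+22² = 968 > 784 = 28² → acute
1 of the 5 is obtuse.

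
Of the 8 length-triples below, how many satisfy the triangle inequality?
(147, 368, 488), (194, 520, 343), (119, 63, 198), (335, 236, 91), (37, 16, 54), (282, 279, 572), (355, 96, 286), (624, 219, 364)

(147,368,488): 147+368 > 488 → valid
(194,343,520): 194+343 > 520 → valid
(63,119,198): 63+119 ≤ 198 → not valid
(91,236,335): 91+236 ≤ 335 → not valid
(16,37,54): 16+37 ≤ 54 → not valid
(279,282,572): 279+282 ≤ 572 → not valid
(96,286,355): 96+286 > 355 → valid
(219,364,624): 219+364 ≤ 624 → not valid
3 of the 8 triples form a triangle.

3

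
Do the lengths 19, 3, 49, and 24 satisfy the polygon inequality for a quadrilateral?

For a quadrilateral, each side must be shorter than the sum of the others.
Here the longest side is 49, but the remaining 3 sides sum to only 46.

No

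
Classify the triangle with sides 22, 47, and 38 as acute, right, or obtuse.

Compare the square of the longest side to the sum of squares of the other two: 22² + 38² = 1928 < 2209 = 47².

obtuse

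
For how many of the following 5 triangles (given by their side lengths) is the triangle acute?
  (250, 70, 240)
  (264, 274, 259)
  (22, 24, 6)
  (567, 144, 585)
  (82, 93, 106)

(250,70,240): 70²+240² = 62500 = 250² → right
(264,274,259): 259²+264² = 136777 > 75076 = 274² → acute
(22,24,6): 6²+22² = 520 < 576 = 24² → obtuse
(567,144,585): 144²+567² = 342225 = 585² → right
(82,93,106): 82²+93² = 15373 > 11236 = 106² → acute
2 of the 5 are acute.

2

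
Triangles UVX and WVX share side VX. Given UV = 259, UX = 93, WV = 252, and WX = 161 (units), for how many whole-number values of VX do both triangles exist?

From triangle UVX: 166 < VX < 352.
From triangle WVX: 91 < VX < 413.
Intersection: 166 < VX < 352, so integers 167 through 351: 185 values.

185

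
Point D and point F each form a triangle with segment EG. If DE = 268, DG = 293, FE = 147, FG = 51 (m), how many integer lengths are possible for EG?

101

From triangle DEG: 25 < EG < 561.
From triangle FEG: 96 < EG < 198.
Intersection: 96 < EG < 198, so integers 97 through 197: 101 values.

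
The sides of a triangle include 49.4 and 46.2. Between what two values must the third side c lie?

3.2 < c < 95.6

By the triangle inequality, c must be less than 49.4 + 46.2 = 95.6 and greater than |49.4 − 46.2| = 3.2.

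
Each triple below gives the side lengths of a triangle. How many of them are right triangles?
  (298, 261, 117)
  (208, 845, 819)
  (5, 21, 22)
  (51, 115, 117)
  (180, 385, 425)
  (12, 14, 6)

2

(298,261,117): 117²+261² = 81810 < 88804 = 298² → obtuse
(208,845,819): 208²+819² = 714025 = 845² → right
(5,21,22): 5²+21² = 466 < 484 = 22² → obtuse
(51,115,117): 51²+115² = 15826 > 13689 = 117² → acute
(180,385,425): 180²+385² = 180625 = 425² → right
(12,14,6): 6²+12² = 180 < 196 = 14² → obtuse
2 of the 6 are right.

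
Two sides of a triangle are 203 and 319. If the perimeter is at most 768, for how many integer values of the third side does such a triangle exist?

130

Triangle inequality: 116 < x < 522. Perimeter ≤ 768 gives x ≤ 768 − 203 − 319 = 246.
So 116 < x ≤ 246; integers 117 through 246: 130 values.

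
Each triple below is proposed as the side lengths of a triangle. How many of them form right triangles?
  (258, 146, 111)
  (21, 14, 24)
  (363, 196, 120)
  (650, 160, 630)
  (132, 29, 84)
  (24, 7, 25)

2

(258,146,111): 111+146 ≤ 258, not a triangle
(21,14,24): 14²+21² = 637 > 576 = 24² → acute
(363,196,120): 120+196 ≤ 363, not a triangle
(650,160,630): 160²+630² = 422500 = 650² → right
(132,29,84): 29+84 ≤ 132, not a triangle
(24,7,25): 7²+24² = 625 = 25² → right
2 of the 6 are right.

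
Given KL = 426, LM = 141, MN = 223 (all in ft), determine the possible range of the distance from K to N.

62 ≤ KN ≤ 790 ft

The maximum is all hops collinear in one direction: 426 + 141 + 223 = 790.
The longest hop is 426; the others sum to 364. Folding the others back against it leaves at least 426 − 364 = 62.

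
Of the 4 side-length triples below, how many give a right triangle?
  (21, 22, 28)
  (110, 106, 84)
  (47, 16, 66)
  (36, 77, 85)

1

(21,22,28): 21²+22² = 925 > 784 = 28² → acute
(110,106,84): 84²+106² = 18292 > 12100 = 110² → acute
(47,16,66): 16+47 ≤ 66, not a triangle
(36,77,85): 36²+77² = 7225 = 85² → right
1 of the 4 is right.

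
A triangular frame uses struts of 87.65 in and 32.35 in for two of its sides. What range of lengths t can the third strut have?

55.30 < t < 120.00

By the triangle inequality, t must be less than 87.65 + 32.35 = 120.00 and greater than |87.65 − 32.35| = 55.30.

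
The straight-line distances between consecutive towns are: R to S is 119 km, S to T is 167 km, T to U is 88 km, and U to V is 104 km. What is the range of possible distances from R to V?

The maximum is all hops collinear in one direction: 119 + 167 + 88 + 104 = 478.
The longest hop is 167; the others sum to 311. Since 167 ≤ 311, the path can fold back on itself completely, so the minimum distance is 0.

0 ≤ RV ≤ 478 km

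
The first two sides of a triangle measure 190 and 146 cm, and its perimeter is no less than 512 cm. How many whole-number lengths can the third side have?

160

Triangle inequality: 44 < x < 336. Perimeter ≥ 512 gives x ≥ 512 − 190 − 146 = 176.
So 176 ≤ x < 336; integers 176 through 335: 160 values.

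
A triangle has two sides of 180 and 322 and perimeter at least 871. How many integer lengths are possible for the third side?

133

Triangle inequality: 142 < x < 502. Perimeter ≥ 871 gives x ≥ 871 − 180 − 322 = 369.
So 369 ≤ x < 502; integers 369 through 501: 133 values.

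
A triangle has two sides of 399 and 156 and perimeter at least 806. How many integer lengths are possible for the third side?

304

Triangle inequality: 243 < x < 555. Perimeter ≥ 806 gives x ≥ 806 − 399 − 156 = 251.
So 251 ≤ x < 555; integers 251 through 554: 304 values.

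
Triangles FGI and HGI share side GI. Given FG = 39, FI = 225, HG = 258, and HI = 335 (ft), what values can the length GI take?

186 < GI < 264

From triangle FGI: |39 − 225| < GI < 39 + 225, i.e. 186 < GI < 264.
From triangle HGI: 77 < GI < 593.
Both must hold, so GI lies in the intersection.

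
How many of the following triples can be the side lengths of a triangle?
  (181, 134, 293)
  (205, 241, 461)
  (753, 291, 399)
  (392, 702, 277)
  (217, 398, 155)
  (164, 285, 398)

(134,181,293): 134+181 > 293 → valid
(205,241,461): 205+241 ≤ 461 → not valid
(291,399,753): 291+399 ≤ 753 → not valid
(277,392,702): 277+392 ≤ 702 → not valid
(155,217,398): 155+217 ≤ 398 → not valid
(164,285,398): 164+285 > 398 → valid
2 of the 6 triples form a triangle.

2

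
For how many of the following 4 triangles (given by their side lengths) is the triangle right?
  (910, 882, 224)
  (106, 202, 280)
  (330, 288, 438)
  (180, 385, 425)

(910,882,224): 224²+882² = 828100 = 910² → right
(106,202,280): 106²+202² = 52040 < 78400 = 280² → obtuse
(330,288,438): 288²+330² = 191844 = 438² → right
(180,385,425): 180²+385² = 180625 = 425² → right
3 of the 4 are right.

3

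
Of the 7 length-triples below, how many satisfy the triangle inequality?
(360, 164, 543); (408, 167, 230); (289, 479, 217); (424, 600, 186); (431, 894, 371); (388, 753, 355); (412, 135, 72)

2

(164,360,543): 164+360 ≤ 543 → not valid
(167,230,408): 167+230 ≤ 408 → not valid
(217,289,479): 217+289 > 479 → valid
(186,424,600): 186+424 > 600 → valid
(371,431,894): 371+431 ≤ 894 → not valid
(355,388,753): 355+388 ≤ 753 → not valid
(72,135,412): 72+135 ≤ 412 → not valid
2 of the 7 triples form a triangle.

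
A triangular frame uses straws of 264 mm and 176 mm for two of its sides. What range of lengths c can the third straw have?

88 < c < 440 (mm)

By the triangle inequality, c must be less than 264 + 176 = 440 and greater than |264 − 176| = 88.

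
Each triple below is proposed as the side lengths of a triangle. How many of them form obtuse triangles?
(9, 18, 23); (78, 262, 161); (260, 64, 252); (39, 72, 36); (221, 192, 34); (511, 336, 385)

(9,18,23): 9²+18² = 405 < 529 = 23² → obtuse
(78,262,161): 78+161 ≤ 262, not a triangle
(260,64,252): 64²+252² = 67600 = 260² → right
(39,72,36): 36²+39² = 2817 < 5184 = 72² → obtuse
(221,192,34): 34²+192² = 38020 < 48841 = 221² → obtuse
(511,336,385): 336²+385² = 261121 = 511² → right
3 of the 6 are obtuse.

3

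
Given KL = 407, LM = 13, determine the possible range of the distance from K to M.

By the triangle inequality, |407 − 13| ≤ KM ≤ 407 + 13.

394 ≤ KM ≤ 420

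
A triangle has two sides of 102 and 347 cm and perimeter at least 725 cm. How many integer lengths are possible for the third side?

Triangle inequality: 245 < x < 449. Perimeter ≥ 725 gives x ≥ 725 − 102 − 347 = 276.
So 276 ≤ x < 449; integers 276 through 448: 173 values.

173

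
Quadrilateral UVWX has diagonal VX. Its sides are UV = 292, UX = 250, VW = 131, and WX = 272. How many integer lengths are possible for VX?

From triangle UVX: 42 < VX < 542.
From triangle WVX: 141 < VX < 403.
Intersection: 141 < VX < 403, so integers 142 through 402: 261 values.

261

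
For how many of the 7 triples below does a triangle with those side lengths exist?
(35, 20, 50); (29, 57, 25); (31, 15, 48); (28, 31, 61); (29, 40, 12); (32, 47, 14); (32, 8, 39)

3

(20,35,50): 20+35 > 50 → valid
(25,29,57): 25+29 ≤ 57 → not valid
(15,31,48): 15+31 ≤ 48 → not valid
(28,31,61): 28+31 ≤ 61 → not valid
(12,29,40): 12+29 > 40 → valid
(14,32,47): 14+32 ≤ 47 → not valid
(8,32,39): 8+32 > 39 → valid
3 of the 7 triples form a triangle.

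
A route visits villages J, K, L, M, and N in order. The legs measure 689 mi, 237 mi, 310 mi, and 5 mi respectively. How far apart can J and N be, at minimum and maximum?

137 ≤ JN ≤ 1241 mi

The maximum is all hops collinear in one direction: 689 + 237 + 310 + 5 = 1241.
The longest hop is 689; the others sum to 552. Folding the others back against it leaves at least 689 − 552 = 137.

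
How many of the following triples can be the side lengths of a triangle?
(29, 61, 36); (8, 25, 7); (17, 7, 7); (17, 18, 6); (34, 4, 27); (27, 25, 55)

(29,36,61): 29+36 > 61 → valid
(7,8,25): 7+8 ≤ 25 → not valid
(7,7,17): 7+7 ≤ 17 → not valid
(6,17,18): 6+17 > 18 → valid
(4,27,34): 4+27 ≤ 34 → not valid
(25,27,55): 25+27 ≤ 55 → not valid
2 of the 6 triples form a triangle.

2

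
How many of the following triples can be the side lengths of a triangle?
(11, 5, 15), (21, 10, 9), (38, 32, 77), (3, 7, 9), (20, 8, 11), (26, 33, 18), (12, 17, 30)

(5,11,15): 5+11 > 15 → valid
(9,10,21): 9+10 ≤ 21 → not valid
(32,38,77): 32+38 ≤ 77 → not valid
(3,7,9): 3+7 > 9 → valid
(8,11,20): 8+11 ≤ 20 → not valid
(18,26,33): 18+26 > 33 → valid
(12,17,30): 12+17 ≤ 30 → not valid
3 of the 7 triples form a triangle.

3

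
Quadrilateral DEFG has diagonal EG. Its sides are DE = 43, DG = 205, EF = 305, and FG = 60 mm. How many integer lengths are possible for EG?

From triangle DEG: 162 < EG < 248.
From triangle FEG: 245 < EG < 365.
Intersection: 245 < EG < 248, so integers 246 through 247: 2 values.

2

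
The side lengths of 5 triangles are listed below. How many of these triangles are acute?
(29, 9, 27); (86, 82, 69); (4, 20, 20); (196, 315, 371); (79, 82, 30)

3

(29,9,27): 9²+27² = 810 < 841 = 29² → obtuse
(86,82,69): 69²+82² = 11485 > 7396 = 86² → acute
(4,20,20): 4²+20² = 416 > 400 = 20² → acute
(196,315,371): 196²+315² = 137641 = 371² → right
(79,82,30): 30²+79² = 7141 > 6724 = 82² → acute
3 of the 5 are acute.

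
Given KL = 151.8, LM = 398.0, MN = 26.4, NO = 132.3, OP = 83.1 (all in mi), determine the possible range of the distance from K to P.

4.4 ≤ KP ≤ 791.6 mi

The maximum is all hops collinear in one direction: 151.8 + 398.0 + 26.4 + 132.3 + 83.1 = 791.6.
The longest hop is 398.0; the others sum to 393.6. Folding the others back against it leaves at least 398.0 − 393.6 = 4.4.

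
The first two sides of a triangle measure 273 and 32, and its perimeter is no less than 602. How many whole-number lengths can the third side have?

Triangle inequality: 241 < x < 305. Perimeter ≥ 602 gives x ≥ 602 − 273 − 32 = 297.
So 297 ≤ x < 305; integers 297 through 304: 8 values.

8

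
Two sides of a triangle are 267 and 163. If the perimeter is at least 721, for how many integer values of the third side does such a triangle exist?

139

Triangle inequality: 104 < x < 430. Perimeter ≥ 721 gives x ≥ 721 − 267 − 163 = 291.
So 291 ≤ x < 430; integers 291 through 429: 139 values.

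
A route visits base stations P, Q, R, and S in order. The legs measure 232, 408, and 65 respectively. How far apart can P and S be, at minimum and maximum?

111 ≤ PS ≤ 705

The maximum is all hops collinear in one direction: 232 + 408 + 65 = 705.
The longest hop is 408; the others sum to 297. Folding the others back against it leaves at least 408 − 297 = 111.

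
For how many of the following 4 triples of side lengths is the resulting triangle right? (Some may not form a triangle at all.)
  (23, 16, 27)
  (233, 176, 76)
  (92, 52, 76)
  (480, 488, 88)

1

(23,16,27): 16²+23² = 785 > 729 = 27² → acute
(233,176,76): 76²+176² = 36752 < 54289 = 233² → obtuse
(92,52,76): 52²+76² = 8480 > 8464 = 92² → acute
(480,488,88): 88²+480² = 238144 = 488² → right
1 of the 4 is right.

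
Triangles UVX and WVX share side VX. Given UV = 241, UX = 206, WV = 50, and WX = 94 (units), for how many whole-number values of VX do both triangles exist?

From triangle UVX: 35 < VX < 447.
From triangle WVX: 44 < VX < 144.
Intersection: 44 < VX < 144, so integers 45 through 143: 99 values.

99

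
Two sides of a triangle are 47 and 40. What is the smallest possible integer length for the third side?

The third side must be strictly greater than |47 − 40| = 7.
The smallest integer above 7 is 8.

8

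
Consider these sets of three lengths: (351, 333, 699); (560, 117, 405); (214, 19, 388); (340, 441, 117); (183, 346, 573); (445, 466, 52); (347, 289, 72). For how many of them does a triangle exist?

(333,351,699): 333+351 ≤ 699 → not valid
(117,405,560): 117+405 ≤ 560 → not valid
(19,214,388): 19+214 ≤ 388 → not valid
(117,340,441): 117+340 > 441 → valid
(183,346,573): 183+346 ≤ 573 → not valid
(52,445,466): 52+445 > 466 → valid
(72,289,347): 72+289 > 347 → valid
3 of the 7 triples form a triangle.

3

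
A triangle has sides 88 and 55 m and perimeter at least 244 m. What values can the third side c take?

101 ≤ c < 143

Triangle inequality alone gives 33 < c < 143.
The perimeter condition gives c ≥ 244 − 88 − 55 = 101.
Intersecting the two: 101 ≤ c < 143.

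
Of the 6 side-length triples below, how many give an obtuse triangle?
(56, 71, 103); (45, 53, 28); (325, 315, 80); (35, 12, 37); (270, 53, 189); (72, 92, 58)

1

(56,71,103): 56²+71² = 8177 < 10609 = 103² → obtuse
(45,53,28): 28²+45² = 2809 = 53² → right
(325,315,80): 80²+315² = 105625 = 325² → right
(35,12,37): 12²+35² = 1369 = 37² → right
(270,53,189): 53+189 ≤ 270, not a triangle
(72,92,58): 58²+72² = 8548 > 8464 = 92² → acute
1 of the 6 is obtuse.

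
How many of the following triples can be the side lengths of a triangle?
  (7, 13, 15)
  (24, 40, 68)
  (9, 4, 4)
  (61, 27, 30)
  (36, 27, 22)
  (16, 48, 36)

3

(7,13,15): 7+13 > 15 → valid
(24,40,68): 24+40 ≤ 68 → not valid
(4,4,9): 4+4 ≤ 9 → not valid
(27,30,61): 27+30 ≤ 61 → not valid
(22,27,36): 22+27 > 36 → valid
(16,36,48): 16+36 > 48 → valid
3 of the 6 triples form a triangle.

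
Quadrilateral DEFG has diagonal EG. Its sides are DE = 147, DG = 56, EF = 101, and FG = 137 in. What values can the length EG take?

91 < EG < 203

From triangle DEG: |147 − 56| < EG < 147 + 56, i.e. 91 < EG < 203.
From triangle FEG: 36 < EG < 238.
Both must hold, so EG lies in the intersection.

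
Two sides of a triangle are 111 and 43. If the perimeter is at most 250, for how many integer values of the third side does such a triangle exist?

Triangle inequality: 68 < x < 154. Perimeter ≤ 250 gives x ≤ 250 − 111 − 43 = 96.
So 68 < x ≤ 96; integers 69 through 96: 28 values.

28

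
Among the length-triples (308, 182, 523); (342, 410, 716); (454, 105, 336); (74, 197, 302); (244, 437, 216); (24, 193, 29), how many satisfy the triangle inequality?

(182,308,523): 182+308 ≤ 523 → not valid
(342,410,716): 342+410 > 716 → valid
(105,336,454): 105+336 ≤ 454 → not valid
(74,197,302): 74+197 ≤ 302 → not valid
(216,244,437): 216+244 > 437 → valid
(24,29,193): 24+29 ≤ 193 → not valid
2 of the 6 triples form a triangle.

2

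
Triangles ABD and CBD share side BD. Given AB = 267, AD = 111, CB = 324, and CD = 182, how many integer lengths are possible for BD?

221

From triangle ABD: 156 < BD < 378.
From triangle CBD: 142 < BD < 506.
Intersection: 156 < BD < 378, so integers 157 through 377: 221 values.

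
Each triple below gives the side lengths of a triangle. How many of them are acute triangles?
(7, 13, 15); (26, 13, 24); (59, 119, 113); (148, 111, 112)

3

(7,13,15): 7²+13² = 218 < 225 = 15² → obtuse
(26,13,24): 13²+24² = 745 > 676 = 26² → acute
(59,119,113): 59²+113² = 16250 > 14161 = 119² → acute
(148,111,112): 111²+112² = 24865 > 21904 = 148² → acute
3 of the 4 are acute.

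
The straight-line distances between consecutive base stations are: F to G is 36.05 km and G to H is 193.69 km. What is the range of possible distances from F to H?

By the triangle inequality, |36.05 − 193.69| ≤ FH ≤ 36.05 + 193.69.

157.64 ≤ FH ≤ 229.74 km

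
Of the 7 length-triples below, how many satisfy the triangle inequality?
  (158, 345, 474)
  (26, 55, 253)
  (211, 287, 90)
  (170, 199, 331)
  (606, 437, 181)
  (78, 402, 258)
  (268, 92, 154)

(158,345,474): 158+345 > 474 → valid
(26,55,253): 26+55 ≤ 253 → not valid
(90,211,287): 90+211 > 287 → valid
(170,199,331): 170+199 > 331 → valid
(181,437,606): 181+437 > 606 → valid
(78,258,402): 78+258 ≤ 402 → not valid
(92,154,268): 92+154 ≤ 268 → not valid
4 of the 7 triples form a triangle.

4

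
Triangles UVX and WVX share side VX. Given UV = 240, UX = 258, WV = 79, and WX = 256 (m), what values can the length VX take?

From triangle UVX: |240 − 258| < VX < 240 + 258, i.e. 18 < VX < 498.
From triangle WVX: 177 < VX < 335.
Both must hold, so VX lies in the intersection.

177 < VX < 335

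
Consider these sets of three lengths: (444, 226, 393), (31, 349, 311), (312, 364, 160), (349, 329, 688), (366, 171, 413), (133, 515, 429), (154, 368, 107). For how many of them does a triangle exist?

4

(226,393,444): 226+393 > 444 → valid
(31,311,349): 31+311 ≤ 349 → not valid
(160,312,364): 160+312 > 364 → valid
(329,349,688): 329+349 ≤ 688 → not valid
(171,366,413): 171+366 > 413 → valid
(133,429,515): 133+429 > 515 → valid
(107,154,368): 107+154 ≤ 368 → not valid
4 of the 7 triples form a triangle.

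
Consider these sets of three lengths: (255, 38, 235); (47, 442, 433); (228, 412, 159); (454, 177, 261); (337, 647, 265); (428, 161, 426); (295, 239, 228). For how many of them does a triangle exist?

(38,235,255): 38+235 > 255 → valid
(47,433,442): 47+433 > 442 → valid
(159,228,412): 159+228 ≤ 412 → not valid
(177,261,454): 177+261 ≤ 454 → not valid
(265,337,647): 265+337 ≤ 647 → not valid
(161,426,428): 161+426 > 428 → valid
(228,239,295): 228+239 > 295 → valid
4 of the 7 triples form a triangle.

4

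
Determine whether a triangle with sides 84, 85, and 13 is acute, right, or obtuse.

Compare the square of the longest side to the sum of squares of the other two: 13² + 84² = 7225 = 85².

right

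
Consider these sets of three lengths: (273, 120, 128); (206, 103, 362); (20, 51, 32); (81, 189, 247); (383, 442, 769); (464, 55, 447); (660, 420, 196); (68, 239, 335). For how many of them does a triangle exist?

(120,128,273): 120+128 ≤ 273 → not valid
(103,206,362): 103+206 ≤ 362 → not valid
(20,32,51): 20+32 > 51 → valid
(81,189,247): 81+189 > 247 → valid
(383,442,769): 383+442 > 769 → valid
(55,447,464): 55+447 > 464 → valid
(196,420,660): 196+420 ≤ 660 → not valid
(68,239,335): 68+239 ≤ 335 → not valid
4 of the 8 triples form a triangle.

4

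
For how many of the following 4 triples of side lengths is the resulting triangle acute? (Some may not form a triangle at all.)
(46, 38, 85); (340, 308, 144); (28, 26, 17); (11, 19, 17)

2

(46,38,85): 38+46 ≤ 85, not a triangle
(340,308,144): 144²+308² = 115600 = 340² → right
(28,26,17): 17²+26² = 965 > 784 = 28² → acute
(11,19,17): 11²+17² = 410 > 361 = 19² → acute
2 of the 4 are acute.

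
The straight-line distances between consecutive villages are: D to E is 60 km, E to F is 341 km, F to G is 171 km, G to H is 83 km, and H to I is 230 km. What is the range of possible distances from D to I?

0 ≤ DI ≤ 885 km

The maximum is all hops collinear in one direction: 60 + 341 + 171 + 83 + 230 = 885.
The longest hop is 341; the others sum to 544. Since 341 ≤ 544, the path can fold back on itself completely, so the minimum distance is 0.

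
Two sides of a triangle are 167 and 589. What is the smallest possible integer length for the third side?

The third side must be strictly greater than |167 − 589| = 422.
The smallest integer above 422 is 423.

423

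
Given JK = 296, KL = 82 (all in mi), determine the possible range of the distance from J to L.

By the triangle inequality, |296 − 82| ≤ JL ≤ 296 + 82.

214 ≤ JL ≤ 378 mi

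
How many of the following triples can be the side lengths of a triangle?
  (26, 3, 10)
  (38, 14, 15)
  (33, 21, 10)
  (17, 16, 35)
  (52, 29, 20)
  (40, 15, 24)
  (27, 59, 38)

(3,10,26): 3+10 ≤ 26 → not valid
(14,15,38): 14+15 ≤ 38 → not valid
(10,21,33): 10+21 ≤ 33 → not valid
(16,17,35): 16+17 ≤ 35 → not valid
(20,29,52): 20+29 ≤ 52 → not valid
(15,24,40): 15+24 ≤ 40 → not valid
(27,38,59): 27+38 > 59 → valid
1 of the 7 triples forms a triangle.

1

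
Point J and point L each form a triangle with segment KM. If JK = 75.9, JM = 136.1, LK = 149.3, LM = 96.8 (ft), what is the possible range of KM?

60.2 < KM < 212.0

From triangle JKM: |75.9 − 136.1| < KM < 75.9 + 136.1, i.e. 60.2 < KM < 212.0.
From triangle LKM: 52.5 < KM < 246.1.
Both must hold, so KM lies in the intersection.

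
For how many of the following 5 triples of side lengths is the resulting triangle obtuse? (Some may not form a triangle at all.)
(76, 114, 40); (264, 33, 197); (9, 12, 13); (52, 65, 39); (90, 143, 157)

1

(76,114,40): 40²+76² = 7376 < 12996 = 114² → obtuse
(264,33,197): 33+197 ≤ 264, not a triangle
(9,12,13): 9²+12² = 225 > 169 = 13² → acute
(52,65,39): 39²+52² = 4225 = 65² → right
(90,143,157): 90²+143² = 28549 > 24649 = 157² → acute
1 of the 5 is obtuse.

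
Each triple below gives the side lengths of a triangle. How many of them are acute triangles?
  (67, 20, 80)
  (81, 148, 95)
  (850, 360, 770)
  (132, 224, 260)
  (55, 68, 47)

1

(67,20,80): 20²+67² = 4889 < 6400 = 80² → obtuse
(81,148,95): 81²+95² = 15586 < 21904 = 148² → obtuse
(850,360,770): 360²+770² = 722500 = 850² → right
(132,224,260): 132²+224² = 67600 = 260² → right
(55,68,47): 47²+55² = 5234 > 4624 = 68² → acute
1 of the 5 is acute.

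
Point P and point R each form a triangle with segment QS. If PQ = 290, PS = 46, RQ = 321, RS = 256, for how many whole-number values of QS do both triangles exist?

From triangle PQS: 244 < QS < 336.
From triangle RQS: 65 < QS < 577.
Intersection: 244 < QS < 336, so integers 245 through 335: 91 values.

91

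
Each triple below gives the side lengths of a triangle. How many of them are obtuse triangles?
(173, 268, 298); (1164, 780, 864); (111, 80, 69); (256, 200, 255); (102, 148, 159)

1

(173,268,298): 173²+268² = 101753 > 88804 = 298² → acute
(1164,780,864): 780²+864² = 1354896 = 1164² → right
(111,80,69): 69²+80² = 11161 < 12321 = 111² → obtuse
(256,200,255): 200²+255² = 105025 > 65536 = 256² → acute
(102,148,159): 102²+148² = 32308 > 25281 = 159² → acute
1 of the 5 is obtuse.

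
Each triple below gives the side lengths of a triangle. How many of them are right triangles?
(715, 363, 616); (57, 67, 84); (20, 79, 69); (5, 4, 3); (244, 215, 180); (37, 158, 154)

2

(715,363,616): 363²+616² = 511225 = 715² → right
(57,67,84): 57²+67² = 7738 > 7056 = 84² → acute
(20,79,69): 20²+69² = 5161 < 6241 = 79² → obtuse
(5,4,3): 3²+4² = 25 = 5² → right
(244,215,180): 180²+215² = 78625 > 59536 = 244² → acute
(37,158,154): 37²+154² = 25085 > 24964 = 158² → acute
2 of the 6 are right.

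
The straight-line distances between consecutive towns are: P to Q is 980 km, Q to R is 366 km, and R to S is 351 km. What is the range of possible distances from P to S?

The maximum is all hops collinear in one direction: 980 + 366 + 351 = 1697.
The longest hop is 980; the others sum to 717. Folding the others back against it leaves at least 980 − 717 = 263.

263 ≤ PS ≤ 1697 km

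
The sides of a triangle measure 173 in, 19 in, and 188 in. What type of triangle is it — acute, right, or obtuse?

obtuse

Compare the square of the longest side to the sum of squares of the other two: 19² + 173² = 30290 < 35344 = 188².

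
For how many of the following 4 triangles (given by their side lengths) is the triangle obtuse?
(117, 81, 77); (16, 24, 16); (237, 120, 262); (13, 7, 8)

3

(117,81,77): 77²+81² = 12490 < 13689 = 117² → obtuse
(16,24,16): 16²+16² = 512 < 576 = 24² → obtuse
(237,120,262): 120²+237² = 70569 > 68644 = 262² → acute
(13,7,8): 7²+8² = 113 < 169 = 13² → obtuse
3 of the 4 are obtuse.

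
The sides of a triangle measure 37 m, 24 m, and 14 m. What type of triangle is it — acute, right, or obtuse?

obtuse

Compare the square of the longest side to the sum of squares of the other two: 14² + 24² = 772 < 1369 = 37².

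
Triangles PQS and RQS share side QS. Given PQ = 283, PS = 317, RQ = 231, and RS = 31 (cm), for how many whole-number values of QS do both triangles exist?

61

From triangle PQS: 34 < QS < 600.
From triangle RQS: 200 < QS < 262.
Intersection: 200 < QS < 262, so integers 201 through 261: 61 values.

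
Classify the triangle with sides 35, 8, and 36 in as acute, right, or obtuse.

obtuse

Compare the square of the longest side to the sum of squares of the other two: 8² + 35² = 1289 < 1296 = 36².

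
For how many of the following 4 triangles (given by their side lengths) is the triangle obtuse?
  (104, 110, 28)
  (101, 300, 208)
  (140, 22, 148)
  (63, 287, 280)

3

(104,110,28): 28²+104² = 11600 < 12100 = 110² → obtuse
(101,300,208): 101²+208² = 53465 < 90000 = 300² → obtuse
(140,22,148): 22²+140² = 20084 < 21904 = 148² → obtuse
(63,287,280): 63²+280² = 82369 = 287² → right
3 of the 4 are obtuse.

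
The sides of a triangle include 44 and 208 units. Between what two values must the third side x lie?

164 < x < 252

By the triangle inequality, x must be less than 44 + 208 = 252 and greater than |44 − 208| = 164.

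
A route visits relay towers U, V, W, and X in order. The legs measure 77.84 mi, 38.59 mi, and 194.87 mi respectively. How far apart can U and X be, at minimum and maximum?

The maximum is all hops collinear in one direction: 77.84 + 38.59 + 194.87 = 311.30.
The longest hop is 194.87; the others sum to 116.43. Folding the others back against it leaves at least 194.87 − 116.43 = 78.44.

78.44 ≤ UX ≤ 311.30 mi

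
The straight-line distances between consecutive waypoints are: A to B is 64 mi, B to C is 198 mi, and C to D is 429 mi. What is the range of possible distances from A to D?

The maximum is all hops collinear in one direction: 64 + 198 + 429 = 691.
The longest hop is 429; the others sum to 262. Folding the others back against it leaves at least 429 − 262 = 167.

167 ≤ AD ≤ 691 mi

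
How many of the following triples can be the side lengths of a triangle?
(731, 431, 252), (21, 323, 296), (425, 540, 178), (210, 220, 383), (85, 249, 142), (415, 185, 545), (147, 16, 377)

3

(252,431,731): 252+431 ≤ 731 → not valid
(21,296,323): 21+296 ≤ 323 → not valid
(178,425,540): 178+425 > 540 → valid
(210,220,383): 210+220 > 383 → valid
(85,142,249): 85+142 ≤ 249 → not valid
(185,415,545): 185+415 > 545 → valid
(16,147,377): 16+147 ≤ 377 → not valid
3 of the 7 triples form a triangle.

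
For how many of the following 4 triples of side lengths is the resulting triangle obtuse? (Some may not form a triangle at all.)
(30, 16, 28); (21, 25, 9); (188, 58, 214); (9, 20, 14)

(30,16,28): 16²+28² = 1040 > 900 = 30² → acute
(21,25,9): 9²+21² = 522 < 625 = 25² → obtuse
(188,58,214): 58²+188² = 38708 < 45796 = 214² → obtuse
(9,20,14): 9²+14² = 277 < 400 = 20² → obtuse
3 of the 4 are obtuse.

3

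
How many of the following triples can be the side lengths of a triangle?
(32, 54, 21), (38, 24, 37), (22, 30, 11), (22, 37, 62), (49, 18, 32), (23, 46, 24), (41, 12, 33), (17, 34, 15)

5

(21,32,54): 21+32 ≤ 54 → not valid
(24,37,38): 24+37 > 38 → valid
(11,22,30): 11+22 > 30 → valid
(22,37,62): 22+37 ≤ 62 → not valid
(18,32,49): 18+32 > 49 → valid
(23,24,46): 23+24 > 46 → valid
(12,33,41): 12+33 > 41 → valid
(15,17,34): 15+17 ≤ 34 → not valid
5 of the 8 triples form a triangle.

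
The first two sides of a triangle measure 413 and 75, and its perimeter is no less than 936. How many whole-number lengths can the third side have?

40

Triangle inequality: 338 < x < 488. Perimeter ≥ 936 gives x ≥ 936 − 413 − 75 = 448.
So 448 ≤ x < 488; integers 448 through 487: 40 values.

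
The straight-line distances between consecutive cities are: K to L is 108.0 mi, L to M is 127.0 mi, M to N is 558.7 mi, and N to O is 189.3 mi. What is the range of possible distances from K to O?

The maximum is all hops collinear in one direction: 108.0 + 127.0 + 558.7 + 189.3 = 983.0.
The longest hop is 558.7; the others sum to 424.3. Folding the others back against it leaves at least 558.7 − 424.3 = 134.4.

134.4 ≤ KO ≤ 983.0 mi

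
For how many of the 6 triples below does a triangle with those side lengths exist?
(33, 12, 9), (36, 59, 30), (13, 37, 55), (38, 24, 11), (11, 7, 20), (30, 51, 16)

(9,12,33): 9+12 ≤ 33 → not valid
(30,36,59): 30+36 > 59 → valid
(13,37,55): 13+37 ≤ 55 → not valid
(11,24,38): 11+24 ≤ 38 → not valid
(7,11,20): 7+11 ≤ 20 → not valid
(16,30,51): 16+30 ≤ 51 → not valid
1 of the 6 triples forms a triangle.

1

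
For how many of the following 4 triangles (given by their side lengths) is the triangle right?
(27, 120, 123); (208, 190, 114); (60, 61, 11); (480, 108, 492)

3

(27,120,123): 27²+120² = 15129 = 123² → right
(208,190,114): 114²+190² = 49096 > 43264 = 208² → acute
(60,61,11): 11²+60² = 3721 = 61² → right
(480,108,492): 108²+480² = 242064 = 492² → right
3 of the 4 are right.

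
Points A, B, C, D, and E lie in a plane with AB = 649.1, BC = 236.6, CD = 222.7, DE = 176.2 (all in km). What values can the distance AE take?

13.6 ≤ AE ≤ 1284.6 km

The maximum is all hops collinear in one direction: 649.1 + 236.6 + 222.7 + 176.2 = 1284.6.
The longest hop is 649.1; the others sum to 635.5. Folding the others back against it leaves at least 649.1 − 635.5 = 13.6.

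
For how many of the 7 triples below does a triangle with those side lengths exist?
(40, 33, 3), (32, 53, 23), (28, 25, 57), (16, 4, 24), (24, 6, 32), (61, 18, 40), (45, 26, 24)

2

(3,33,40): 3+33 ≤ 40 → not valid
(23,32,53): 23+32 > 53 → valid
(25,28,57): 25+28 ≤ 57 → not valid
(4,16,24): 4+16 ≤ 24 → not valid
(6,24,32): 6+24 ≤ 32 → not valid
(18,40,61): 18+40 ≤ 61 → not valid
(24,26,45): 24+26 > 45 → valid
2 of the 7 triples form a triangle.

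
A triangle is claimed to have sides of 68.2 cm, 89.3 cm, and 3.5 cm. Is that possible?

The longest side is 89.3, but the other two sum to only 71.7.
71.7 < 89.3, so the triangle inequality fails.

No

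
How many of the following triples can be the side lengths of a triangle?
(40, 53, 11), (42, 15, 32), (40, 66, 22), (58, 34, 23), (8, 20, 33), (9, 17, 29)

(11,40,53): 11+40 ≤ 53 → not valid
(15,32,42): 15+32 > 42 → valid
(22,40,66): 22+40 ≤ 66 → not valid
(23,34,58): 23+34 ≤ 58 → not valid
(8,20,33): 8+20 ≤ 33 → not valid
(9,17,29): 9+17 ≤ 29 → not valid
1 of the 6 triples forms a triangle.

1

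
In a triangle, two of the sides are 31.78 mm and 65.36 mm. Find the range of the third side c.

33.58 < c < 97.14

By the triangle inequality, c must be less than 31.78 + 65.36 = 97.14 and greater than |31.78 − 65.36| = 33.58.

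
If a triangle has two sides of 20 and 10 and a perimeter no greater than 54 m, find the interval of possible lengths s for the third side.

10 < s ≤ 24

Triangle inequality alone gives 10 < s < 30.
The perimeter condition gives s ≤ 54 − 20 − 10 = 24.
Intersecting the two: 10 < s ≤ 24.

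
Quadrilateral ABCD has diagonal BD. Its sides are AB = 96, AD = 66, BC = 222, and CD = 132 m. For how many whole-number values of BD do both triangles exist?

71

From triangle ABD: 30 < BD < 162.
From triangle CBD: 90 < BD < 354.
Intersection: 90 < BD < 162, so integers 91 through 161: 71 values.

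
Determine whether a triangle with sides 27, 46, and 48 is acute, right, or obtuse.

Compare the square of the longest side to the sum of squares of the other two: 27² + 46² = 2845 > 2304 = 48².

acute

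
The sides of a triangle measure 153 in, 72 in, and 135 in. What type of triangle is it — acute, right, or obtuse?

Compare the square of the longest side to the sum of squares of the other two: 72² + 135² = 23409 = 153².

right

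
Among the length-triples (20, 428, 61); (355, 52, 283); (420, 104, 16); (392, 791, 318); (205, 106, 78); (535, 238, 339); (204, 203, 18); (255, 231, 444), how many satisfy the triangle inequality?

(20,61,428): 20+61 ≤ 428 → not valid
(52,283,355): 52+283 ≤ 355 → not valid
(16,104,420): 16+104 ≤ 420 → not valid
(318,392,791): 318+392 ≤ 791 → not valid
(78,106,205): 78+106 ≤ 205 → not valid
(238,339,535): 238+339 > 535 → valid
(18,203,204): 18+203 > 204 → valid
(231,255,444): 231+255 > 444 → valid
3 of the 8 triples form a triangle.

3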